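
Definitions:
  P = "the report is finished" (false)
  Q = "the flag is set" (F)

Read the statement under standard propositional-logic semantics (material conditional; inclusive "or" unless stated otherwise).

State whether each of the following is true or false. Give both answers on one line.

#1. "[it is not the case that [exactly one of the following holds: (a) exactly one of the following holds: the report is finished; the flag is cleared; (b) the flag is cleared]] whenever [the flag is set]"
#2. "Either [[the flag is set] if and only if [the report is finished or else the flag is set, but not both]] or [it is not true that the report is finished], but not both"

#1: In symbols: Q -> not ((P xor not Q) xor not Q)

not Q = not False = True
P xor not Q = False xor True = True
not Q = not False = True
(P xor not Q) xor not Q = True xor True = False
not ((P xor not Q) xor not Q) = not False = True
Q -> not ((P xor not Q) xor not Q) = False -> True = True
Thus #1 is true.

#2: Formalization: (Q iff (P xor Q)) xor not P

P xor Q = False xor False = False
Q iff (P xor Q) = False iff False = True
not P = not False = True
(Q iff (P xor Q)) xor not P = True xor True = False
So #2 is false.

#1 true; #2 false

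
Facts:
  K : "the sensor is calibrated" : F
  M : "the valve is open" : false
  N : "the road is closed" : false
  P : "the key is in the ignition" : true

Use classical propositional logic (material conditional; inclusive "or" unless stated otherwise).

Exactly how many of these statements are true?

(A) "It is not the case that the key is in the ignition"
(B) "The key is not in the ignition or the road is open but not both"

1

(A): Formalization: ~P

~P = ~T = F
So (A) is false.

(B): Formalization: ~P xor ~N

~P = ~T = F
~N = ~F = T
~P xor ~N = F xor T = T
Thus (B) is true.

Count: 1.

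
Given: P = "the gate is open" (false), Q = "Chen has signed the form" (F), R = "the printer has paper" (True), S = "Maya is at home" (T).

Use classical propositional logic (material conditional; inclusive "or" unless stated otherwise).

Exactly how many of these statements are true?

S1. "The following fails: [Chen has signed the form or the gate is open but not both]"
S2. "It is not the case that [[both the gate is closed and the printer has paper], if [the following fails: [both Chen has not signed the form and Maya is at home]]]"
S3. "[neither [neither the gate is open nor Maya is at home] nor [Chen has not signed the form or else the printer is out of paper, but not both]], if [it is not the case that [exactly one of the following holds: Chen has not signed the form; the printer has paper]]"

S1: This is ~(Q xor P).

Q xor P = F xor F = F
~(Q xor P) = ~F = T
So S1 is true.

S2: Parsed as ~(~(~Q & S) -> (~P & R))

~Q = ~F = T
~Q & S = T & T = T
~(~Q & S) = ~T = F
~P = ~F = T
~P & R = T & T = T
~(~Q & S) -> (~P & R) = F -> T = T
~(~(~Q & S) -> (~P & R)) = ~T = F
Hence S2 is false.

S3: Parsed as ~(~Q xor R) -> ((P nor S) nor (~Q xor ~R))

~Q = ~F = T
~Q xor R = T xor T = F
~(~Q xor R) = ~F = T
P nor S = F nor T = F
~Q = ~F = T
~R = ~T = F
~Q xor ~R = T xor F = T
(P nor S) nor (~Q xor ~R) = F nor T = F
~(~Q xor R) -> ((P nor S) nor (~Q xor ~R)) = T -> F = F
Hence S3 is false.

True statements: 1.

1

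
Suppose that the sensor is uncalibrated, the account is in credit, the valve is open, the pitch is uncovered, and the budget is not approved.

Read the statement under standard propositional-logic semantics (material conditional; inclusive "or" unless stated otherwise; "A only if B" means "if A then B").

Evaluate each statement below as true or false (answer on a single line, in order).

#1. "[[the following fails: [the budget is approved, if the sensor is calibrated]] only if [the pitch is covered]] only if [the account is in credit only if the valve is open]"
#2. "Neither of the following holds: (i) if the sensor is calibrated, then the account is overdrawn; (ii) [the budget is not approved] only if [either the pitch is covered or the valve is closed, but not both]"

#1 T, #2 F

Let P = "the sensor is calibrated" (F), U = "the budget is approved" (F), S = "the pitch is covered" (F), Q = "the account is overdrawn" (F), R = "the valve is open" (T).

#1: In symbols: (¬(P → U) → S) → (¬Q → R)

P → U = F → F = T
¬(P → U) = ¬T = F
¬(P → U) → S = F → F = T
¬Q = ¬F = T
¬Q → R = T → T = T
(¬(P → U) → S) → (¬Q → R) = T → T = T
So #1 is true.

#2: This is (P → Q) ↓ (¬U → (S ⊕ ¬R)).

P → Q = F → F = T
¬U = ¬F = T
¬R = ¬T = F
S ⊕ ¬R = F ⊕ F = F
¬U → (S ⊕ ¬R) = T → F = F
(P → Q) ↓ (¬U → (S ⊕ ¬R)) = T ↓ F = F
Hence #2 is false.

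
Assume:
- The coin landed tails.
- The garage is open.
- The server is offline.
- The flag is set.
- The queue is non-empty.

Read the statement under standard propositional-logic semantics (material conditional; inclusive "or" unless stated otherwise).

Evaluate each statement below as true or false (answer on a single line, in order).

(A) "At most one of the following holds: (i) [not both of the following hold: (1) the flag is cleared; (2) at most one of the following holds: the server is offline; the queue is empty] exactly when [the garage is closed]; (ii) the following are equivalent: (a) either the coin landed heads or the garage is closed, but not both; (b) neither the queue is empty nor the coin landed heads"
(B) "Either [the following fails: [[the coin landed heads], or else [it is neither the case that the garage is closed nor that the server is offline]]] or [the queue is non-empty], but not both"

(A) T; (B) F

Let Q = "the flag is set" (T), G = "the server is online" (F), D = "the queue is empty" (F), M = "the garage is closed" (F), N = "the coin landed heads" (F).

(A): This is ((¬Q ↑ (¬G ↑ D)) ↔ M) ↑ ((N ⊕ M) ↔ (D ↓ N)).

¬Q = ¬T = F
¬G = ¬F = T
¬G ↑ D = T ↑ F = T
¬Q ↑ (¬G ↑ D) = F ↑ T = T
(¬Q ↑ (¬G ↑ D)) ↔ M = T ↔ F = F
N ⊕ M = F ⊕ F = F
D ↓ N = F ↓ F = T
(N ⊕ M) ↔ (D ↓ N) = F ↔ T = F
((¬Q ↑ (¬G ↑ D)) ↔ M) ↑ ((N ⊕ M) ↔ (D ↓ N)) = F ↑ F = T
Thus (A) is true.

(B): In symbols: ¬(N ∨ (M ↓ ¬G)) ⊕ ¬D

¬G = ¬F = T
M ↓ ¬G = F ↓ T = F
N ∨ (M ↓ ¬G) = F ∨ F = F
¬(N ∨ (M ↓ ¬G)) = ¬F = T
¬D = ¬F = T
¬(N ∨ (M ↓ ¬G)) ⊕ ¬D = T ⊕ T = F
Hence (B) is false.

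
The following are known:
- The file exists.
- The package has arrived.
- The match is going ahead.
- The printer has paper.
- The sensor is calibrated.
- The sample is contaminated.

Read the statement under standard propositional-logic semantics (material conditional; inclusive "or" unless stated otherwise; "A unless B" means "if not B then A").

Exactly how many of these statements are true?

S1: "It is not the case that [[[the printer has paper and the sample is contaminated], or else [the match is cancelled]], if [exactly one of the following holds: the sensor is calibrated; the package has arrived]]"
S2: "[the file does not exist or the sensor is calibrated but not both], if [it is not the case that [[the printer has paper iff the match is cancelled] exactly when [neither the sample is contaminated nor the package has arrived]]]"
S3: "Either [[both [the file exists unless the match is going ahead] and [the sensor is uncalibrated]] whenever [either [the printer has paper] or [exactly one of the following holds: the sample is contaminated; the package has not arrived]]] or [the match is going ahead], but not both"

Let U = "the sensor is calibrated" (True), Q = "the package has arrived" (True), S = "the printer has paper" (True), V = "the sample is contaminated" (True), R = "the match is cancelled" (False), P = "the file exists" (True).

S1: Parsed as not ((U xor Q) -> ((S and V) or R))

U xor Q = True xor True = False
S and V = True and True = True
(S and V) or R = True or False = True
(U xor Q) -> ((S and V) or R) = False -> True = True
not ((U xor Q) -> ((S and V) or R)) = not True = False
Hence S1 is false.

S2: Formalization: not ((S iff R) iff (V nor Q)) -> (not P xor U)

S iff R = True iff False = False
V nor Q = True nor True = False
(S iff R) iff (V nor Q) = False iff False = True
not ((S iff R) iff (V nor Q)) = not True = False
not P = not True = False
not P xor U = False xor True = True
not ((S iff R) iff (V nor Q)) -> (not P xor U) = False -> True = True
So S2 is true.

S3: This is ((S or (V xor not Q)) -> ((P or not R) and not U)) xor not R.

not Q = not True = False
V xor not Q = True xor False = True
S or (V xor not Q) = True or True = True
not R = not False = True
P or not R = True or True = True
not U = not True = False
(P or not R) and not U = True and False = False
(S or (V xor not Q)) -> ((P or not R) and not U) = True -> False = False
not R = not False = True
((S or (V xor not Q)) -> ((P or not R) and not U)) xor not R = False xor True = True
Thus S3 is true.

Count: 2.

2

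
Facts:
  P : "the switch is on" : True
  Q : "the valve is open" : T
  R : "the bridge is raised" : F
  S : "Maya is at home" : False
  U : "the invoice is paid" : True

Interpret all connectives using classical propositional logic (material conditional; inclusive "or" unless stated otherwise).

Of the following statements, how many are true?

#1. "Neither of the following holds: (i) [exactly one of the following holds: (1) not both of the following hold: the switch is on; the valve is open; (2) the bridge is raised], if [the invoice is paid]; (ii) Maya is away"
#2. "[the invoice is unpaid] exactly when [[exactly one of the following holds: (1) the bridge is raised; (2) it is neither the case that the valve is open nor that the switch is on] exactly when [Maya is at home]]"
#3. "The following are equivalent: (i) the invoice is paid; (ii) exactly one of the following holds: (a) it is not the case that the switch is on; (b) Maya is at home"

#1: Formalization: (U -> ((P nand Q) xor R)) nor ~S

P nand Q = T nand T = F
(P nand Q) xor R = F xor F = F
U -> ((P nand Q) xor R) = T -> F = F
~S = ~F = T
(U -> ((P nand Q) xor R)) nor ~S = F nor T = F
So #1 is false.

#2: In symbols: ~U <-> ((R xor (Q nor P)) <-> S)

~U = ~T = F
Q nor P = T nor T = F
R xor (Q nor P) = F xor F = F
(R xor (Q nor P)) <-> S = F <-> F = T
~U <-> ((R xor (Q nor P)) <-> S) = F <-> T = F
So #2 is false.

#3: This is U <-> (~P xor S).

~P = ~T = F
~P xor S = F xor F = F
U <-> (~P xor S) = T <-> F = F
So #3 is false.

0 of the 3 statements are true (none).

0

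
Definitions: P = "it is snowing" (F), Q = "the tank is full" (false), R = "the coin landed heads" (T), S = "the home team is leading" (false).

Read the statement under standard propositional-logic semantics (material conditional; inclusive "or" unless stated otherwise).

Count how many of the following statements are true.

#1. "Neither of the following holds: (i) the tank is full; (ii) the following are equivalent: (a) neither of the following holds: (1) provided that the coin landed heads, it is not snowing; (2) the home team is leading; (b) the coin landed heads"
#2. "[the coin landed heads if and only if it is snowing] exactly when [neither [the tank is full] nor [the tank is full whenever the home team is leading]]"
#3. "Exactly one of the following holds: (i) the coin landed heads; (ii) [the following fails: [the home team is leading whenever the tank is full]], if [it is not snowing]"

#1: Parsed as Q ↓ (((R → ¬P) ↓ S) ↔ R)

¬P = ¬F = T
R → ¬P = T → T = T
(R → ¬P) ↓ S = T ↓ F = F
((R → ¬P) ↓ S) ↔ R = F ↔ T = F
Q ↓ (((R → ¬P) ↓ S) ↔ R) = F ↓ F = T
Thus #1 is true.

#2: This is (R ↔ P) ↔ (Q ↓ (S → Q)).

R ↔ P = T ↔ F = F
S → Q = F → F = T
Q ↓ (S → Q) = F ↓ T = F
(R ↔ P) ↔ (Q ↓ (S → Q)) = F ↔ F = T
Thus #2 is true.

#3: Formalization: R ⊕ (¬P → ¬(Q → S))

¬P = ¬F = T
Q → S = F → F = T
¬(Q → S) = ¬T = F
¬P → ¬(Q → S) = T → F = F
R ⊕ (¬P → ¬(Q → S)) = T ⊕ F = T
Hence #3 is true.

True statements: 3 (#1, #2, #3).

3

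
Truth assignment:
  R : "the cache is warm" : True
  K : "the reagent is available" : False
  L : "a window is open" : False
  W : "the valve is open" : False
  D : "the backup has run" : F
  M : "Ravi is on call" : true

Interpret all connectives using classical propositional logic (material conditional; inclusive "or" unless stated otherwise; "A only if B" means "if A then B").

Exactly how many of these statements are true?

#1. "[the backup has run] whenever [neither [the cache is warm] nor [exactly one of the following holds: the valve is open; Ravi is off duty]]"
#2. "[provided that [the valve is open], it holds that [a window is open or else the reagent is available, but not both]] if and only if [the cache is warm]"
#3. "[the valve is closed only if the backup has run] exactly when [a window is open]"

3

#1: Formalization: (R nor (W xor not M)) -> D

not M = not True = False
W xor not M = False xor False = False
R nor (W xor not M) = True nor False = False
(R nor (W xor not M)) -> D = False -> False = True
Hence #1 is true.

#2: Parsed as (W -> (L xor K)) iff R

L xor K = False xor False = False
W -> (L xor K) = False -> False = True
(W -> (L xor K)) iff R = True iff True = True
So #2 is true.

#3: Formalization: (not W -> D) iff L

not W = not False = True
not W -> D = True -> False = False
(not W -> D) iff L = False iff False = True
So #3 is true.

True statements: 3 (#1, #2, #3).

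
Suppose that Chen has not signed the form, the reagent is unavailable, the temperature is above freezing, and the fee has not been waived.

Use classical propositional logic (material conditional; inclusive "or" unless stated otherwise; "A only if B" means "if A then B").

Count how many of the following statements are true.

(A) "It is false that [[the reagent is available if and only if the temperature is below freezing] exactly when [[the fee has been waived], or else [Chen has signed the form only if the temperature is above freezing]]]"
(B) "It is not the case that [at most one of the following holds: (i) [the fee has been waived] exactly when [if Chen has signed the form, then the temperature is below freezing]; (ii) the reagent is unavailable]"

Let V = "the reagent is available" (F), U = "the temperature is below freezing" (F), M = "the fee has been waived" (F), D = "Chen has signed the form" (F).

(A): In symbols: ¬((V ↔ U) ↔ (M ∨ (D → ¬U)))

V ↔ U = F ↔ F = T
¬U = ¬F = T
D → ¬U = F → T = T
M ∨ (D → ¬U) = F ∨ T = T
(V ↔ U) ↔ (M ∨ (D → ¬U)) = T ↔ T = T
¬((V ↔ U) ↔ (M ∨ (D → ¬U))) = ¬T = F
Hence (A) is false.

(B): This is ¬((M ↔ (D → U)) ↑ ¬V).

D → U = F → F = T
M ↔ (D → U) = F ↔ T = F
¬V = ¬F = T
(M ↔ (D → U)) ↑ ¬V = F ↑ T = T
¬((M ↔ (D → U)) ↑ ¬V) = ¬T = F
So (B) is false.

Count: 0.

0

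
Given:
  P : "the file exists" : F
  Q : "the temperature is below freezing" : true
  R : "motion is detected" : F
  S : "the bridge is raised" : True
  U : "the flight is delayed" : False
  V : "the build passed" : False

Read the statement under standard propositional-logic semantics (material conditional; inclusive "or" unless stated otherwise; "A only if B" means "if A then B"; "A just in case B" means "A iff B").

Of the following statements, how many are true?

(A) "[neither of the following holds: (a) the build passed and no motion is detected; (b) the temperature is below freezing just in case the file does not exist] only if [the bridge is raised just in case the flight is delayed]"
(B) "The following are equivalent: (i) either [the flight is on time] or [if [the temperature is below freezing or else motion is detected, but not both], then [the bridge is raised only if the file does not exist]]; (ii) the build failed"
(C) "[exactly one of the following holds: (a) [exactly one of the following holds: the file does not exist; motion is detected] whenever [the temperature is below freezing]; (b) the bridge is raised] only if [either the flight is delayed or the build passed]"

3

(A): Parsed as ((V ∧ ¬R) ↓ (Q ↔ ¬P)) → (S ↔ U)

¬R = ¬F = T
V ∧ ¬R = F ∧ T = F
¬P = ¬F = T
Q ↔ ¬P = T ↔ T = T
(V ∧ ¬R) ↓ (Q ↔ ¬P) = F ↓ T = F
S ↔ U = T ↔ F = F
((V ∧ ¬R) ↓ (Q ↔ ¬P)) → (S ↔ U) = F → F = T
So (A) is true.

(B): In symbols: (¬U ∨ ((Q ⊕ R) → (S → ¬P))) ↔ ¬V

¬U = ¬F = T
Q ⊕ R = T ⊕ F = T
¬P = ¬F = T
S → ¬P = T → T = T
(Q ⊕ R) → (S → ¬P) = T → T = T
¬U ∨ ((Q ⊕ R) → (S → ¬P)) = T ∨ T = T
¬V = ¬F = T
(¬U ∨ ((Q ⊕ R) → (S → ¬P))) ↔ ¬V = T ↔ T = T
So (B) is true.

(C): Formalization: ((Q → (¬P ⊕ R)) ⊕ S) → (U ∨ V)

¬P = ¬F = T
¬P ⊕ R = T ⊕ F = T
Q → (¬P ⊕ R) = T → T = T
(Q → (¬P ⊕ R)) ⊕ S = T ⊕ T = F
U ∨ V = F ∨ F = F
((Q → (¬P ⊕ R)) ⊕ S) → (U ∨ V) = F → F = T
Hence (C) is true.

True statements: 3.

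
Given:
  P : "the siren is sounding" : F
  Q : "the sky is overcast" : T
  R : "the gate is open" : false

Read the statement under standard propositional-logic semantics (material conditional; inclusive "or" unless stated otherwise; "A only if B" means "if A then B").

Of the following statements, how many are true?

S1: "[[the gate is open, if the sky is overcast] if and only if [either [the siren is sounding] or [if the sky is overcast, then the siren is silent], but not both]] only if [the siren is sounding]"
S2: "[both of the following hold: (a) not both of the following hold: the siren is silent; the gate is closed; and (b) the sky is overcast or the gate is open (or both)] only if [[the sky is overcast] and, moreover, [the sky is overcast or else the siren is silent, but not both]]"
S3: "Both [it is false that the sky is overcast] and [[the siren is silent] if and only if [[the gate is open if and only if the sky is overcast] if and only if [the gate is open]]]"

S1: Parsed as ((Q -> R) iff (P xor (Q -> not P))) -> P

Q -> R = True -> False = False
not P = not False = True
Q -> not P = True -> True = True
P xor (Q -> not P) = False xor True = True
(Q -> R) iff (P xor (Q -> not P)) = False iff True = False
((Q -> R) iff (P xor (Q -> not P))) -> P = False -> False = True
So S1 is true.

S2: Formalization: ((not P nand not R) and (Q or R)) -> (Q and (Q xor not P))

not P = not False = True
not R = not False = True
not P nand not R = True nand True = False
Q or R = True or False = True
(not P nand not R) and (Q or R) = False and True = False
not P = not False = True
Q xor not P = True xor True = False
Q and (Q xor not P) = True and False = False
((not P nand not R) and (Q or R)) -> (Q and (Q xor not P)) = False -> False = True
Thus S2 is true.

S3: This is not Q and (not P iff ((R iff Q) iff R)).

not Q = not True = False
not P = not False = True
R iff Q = False iff True = False
(R iff Q) iff R = False iff False = True
not P iff ((R iff Q) iff R) = True iff True = True
not Q and (not P iff ((R iff Q) iff R)) = False and True = False
Thus S3 is false.

True statements: 2.

2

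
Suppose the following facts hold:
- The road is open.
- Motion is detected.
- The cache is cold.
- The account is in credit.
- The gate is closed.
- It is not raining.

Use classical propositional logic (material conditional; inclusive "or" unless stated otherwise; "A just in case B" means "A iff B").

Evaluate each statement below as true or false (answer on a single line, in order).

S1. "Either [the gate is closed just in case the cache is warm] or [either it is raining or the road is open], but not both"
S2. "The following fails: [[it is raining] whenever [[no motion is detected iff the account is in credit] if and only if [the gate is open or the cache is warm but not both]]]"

Let U = "the gate is open" (False), R = "the cache is warm" (False), V = "it is raining" (False), P = "the road is closed" (False), Q = "motion is detected" (True), S = "the account is overdrawn" (False).

S1: In symbols: (not U iff R) xor (V or not P)

not U = not False = True
not U iff R = True iff False = False
not P = not False = True
V or not P = False or True = True
(not U iff R) xor (V or not P) = False xor True = True
Hence S1 is true.

S2: Parsed as not (((not Q iff not S) iff (U xor R)) -> V)

not Q = not True = False
not S = not False = True
not Q iff not S = False iff True = False
U xor R = False xor False = False
(not Q iff not S) iff (U xor R) = False iff False = True
((not Q iff not S) iff (U xor R)) -> V = True -> False = False
not (((not Q iff not S) iff (U xor R)) -> V) = not False = True
So S2 is true.

S1 True / S2 True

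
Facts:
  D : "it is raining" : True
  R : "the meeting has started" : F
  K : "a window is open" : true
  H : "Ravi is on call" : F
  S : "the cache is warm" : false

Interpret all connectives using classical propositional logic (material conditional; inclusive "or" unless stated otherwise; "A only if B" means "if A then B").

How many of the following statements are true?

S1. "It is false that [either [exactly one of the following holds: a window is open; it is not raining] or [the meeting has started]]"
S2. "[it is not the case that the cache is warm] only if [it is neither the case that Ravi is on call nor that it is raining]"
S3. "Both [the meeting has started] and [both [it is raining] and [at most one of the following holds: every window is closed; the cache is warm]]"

S1: This is ¬((K ⊕ ¬D) ∨ R).

¬D = ¬T = F
K ⊕ ¬D = T ⊕ F = T
(K ⊕ ¬D) ∨ R = T ∨ F = T
¬((K ⊕ ¬D) ∨ R) = ¬T = F
So S1 is false.

S2: Parsed as ¬S → (H ↓ D)

¬S = ¬F = T
H ↓ D = F ↓ T = F
¬S → (H ↓ D) = T → F = F
Thus S2 is false.

S3: Parsed as R ∧ (D ∧ (¬K ↑ S))

¬K = ¬T = F
¬K ↑ S = F ↑ F = T
D ∧ (¬K ↑ S) = T ∧ T = T
R ∧ (D ∧ (¬K ↑ S)) = F ∧ T = F
Hence S3 is false.

0 of the 3 statements are true (none).

0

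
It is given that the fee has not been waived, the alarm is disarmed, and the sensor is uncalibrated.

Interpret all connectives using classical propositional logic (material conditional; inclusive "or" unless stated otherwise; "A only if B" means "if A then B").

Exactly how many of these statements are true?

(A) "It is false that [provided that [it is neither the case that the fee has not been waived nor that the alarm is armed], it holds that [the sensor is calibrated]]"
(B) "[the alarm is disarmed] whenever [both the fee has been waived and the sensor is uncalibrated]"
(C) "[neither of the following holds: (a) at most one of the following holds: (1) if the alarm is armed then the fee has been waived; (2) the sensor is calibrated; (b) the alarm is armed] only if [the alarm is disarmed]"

Let R = "the fee has been waived" (F), P = "the alarm is armed" (F), K = "the sensor is calibrated" (F).

(A): In symbols: ~((~R nor P) -> K)

~R = ~F = T
~R nor P = T nor F = F
(~R nor P) -> K = F -> F = T
~((~R nor P) -> K) = ~T = F
Thus (A) is false.

(B): Parsed as (R & ~K) -> ~P

~K = ~F = T
R & ~K = F & T = F
~P = ~F = T
(R & ~K) -> ~P = F -> T = T
Thus (B) is true.

(C): In symbols: (((P -> R) nand K) nor P) -> ~P

P -> R = F -> F = T
(P -> R) nand K = T nand F = T
((P -> R) nand K) nor P = T nor F = F
~P = ~F = T
(((P -> R) nand K) nor P) -> ~P = F -> T = T
Thus (C) is true.

True statements: 2.

2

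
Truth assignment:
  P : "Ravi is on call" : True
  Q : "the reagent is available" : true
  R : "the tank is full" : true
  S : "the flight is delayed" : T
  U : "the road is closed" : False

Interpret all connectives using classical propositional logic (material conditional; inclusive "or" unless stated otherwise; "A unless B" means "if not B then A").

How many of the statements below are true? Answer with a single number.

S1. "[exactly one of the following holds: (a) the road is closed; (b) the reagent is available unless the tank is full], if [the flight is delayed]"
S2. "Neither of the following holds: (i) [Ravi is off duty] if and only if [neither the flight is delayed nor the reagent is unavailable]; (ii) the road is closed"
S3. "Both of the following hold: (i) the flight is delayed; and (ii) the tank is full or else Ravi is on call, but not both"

1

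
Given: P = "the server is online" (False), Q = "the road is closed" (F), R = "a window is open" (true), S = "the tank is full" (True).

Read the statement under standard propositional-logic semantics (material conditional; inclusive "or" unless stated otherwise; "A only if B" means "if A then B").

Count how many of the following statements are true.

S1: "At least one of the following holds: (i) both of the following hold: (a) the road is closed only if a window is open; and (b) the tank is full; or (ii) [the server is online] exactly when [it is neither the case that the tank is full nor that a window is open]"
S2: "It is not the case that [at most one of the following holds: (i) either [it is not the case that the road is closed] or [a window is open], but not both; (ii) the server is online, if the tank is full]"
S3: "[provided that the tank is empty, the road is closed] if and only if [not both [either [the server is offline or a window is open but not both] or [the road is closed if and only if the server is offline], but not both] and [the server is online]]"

S1: Formalization: ((Q -> R) and S) or (P iff (S nor R))

Q -> R = False -> True = True
(Q -> R) and S = True and True = True
S nor R = True nor True = False
P iff (S nor R) = False iff False = True
((Q -> R) and S) or (P iff (S nor R)) = True or True = True
Thus S1 is true.

S2: Parsed as not ((not Q xor R) nand (S -> P))

not Q = not False = True
not Q xor R = True xor True = False
S -> P = True -> False = False
(not Q xor R) nand (S -> P) = False nand False = True
not ((not Q xor R) nand (S -> P)) = not True = False
So S2 is false.

S3: In symbols: (not S -> Q) iff (((not P xor R) xor (Q iff not P)) nand P)

not S = not True = False
not S -> Q = False -> False = True
not P = not False = True
not P xor R = True xor True = False
not P = not False = True
Q iff not P = False iff True = False
(not P xor R) xor (Q iff not P) = False xor False = False
((not P xor R) xor (Q iff not P)) nand P = False nand False = True
(not S -> Q) iff (((not P xor R) xor (Q iff not P)) nand P) = True iff True = True
Hence S3 is true.

Count: 2.

2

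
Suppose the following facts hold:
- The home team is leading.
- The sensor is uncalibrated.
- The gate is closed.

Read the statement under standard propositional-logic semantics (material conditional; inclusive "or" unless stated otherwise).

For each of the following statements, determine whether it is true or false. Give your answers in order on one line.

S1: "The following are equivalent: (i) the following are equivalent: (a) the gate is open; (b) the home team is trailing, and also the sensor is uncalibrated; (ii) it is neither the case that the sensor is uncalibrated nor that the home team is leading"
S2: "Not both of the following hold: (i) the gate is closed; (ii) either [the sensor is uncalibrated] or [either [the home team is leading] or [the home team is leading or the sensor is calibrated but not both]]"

S1 False, S2 False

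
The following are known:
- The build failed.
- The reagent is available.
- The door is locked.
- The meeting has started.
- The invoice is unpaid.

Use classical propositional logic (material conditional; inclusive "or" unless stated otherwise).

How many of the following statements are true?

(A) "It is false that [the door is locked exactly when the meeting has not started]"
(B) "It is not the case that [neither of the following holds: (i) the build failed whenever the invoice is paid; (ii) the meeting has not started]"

2

Let R = "the door is locked" (True), S = "the meeting has started" (True), U = "the invoice is paid" (False), P = "the build passed" (False).

(A): Parsed as not (R iff not S)

not S = not True = False
R iff not S = True iff False = False
not (R iff not S) = not False = True
So (A) is true.

(B): This is not ((U -> not P) nor not S).

not P = not False = True
U -> not P = False -> True = True
not S = not True = False
(U -> not P) nor not S = True nor False = False
not ((U -> not P) nor not S) = not False = True
So (B) is true.

2 of the 2 statements are true ((A), (B)).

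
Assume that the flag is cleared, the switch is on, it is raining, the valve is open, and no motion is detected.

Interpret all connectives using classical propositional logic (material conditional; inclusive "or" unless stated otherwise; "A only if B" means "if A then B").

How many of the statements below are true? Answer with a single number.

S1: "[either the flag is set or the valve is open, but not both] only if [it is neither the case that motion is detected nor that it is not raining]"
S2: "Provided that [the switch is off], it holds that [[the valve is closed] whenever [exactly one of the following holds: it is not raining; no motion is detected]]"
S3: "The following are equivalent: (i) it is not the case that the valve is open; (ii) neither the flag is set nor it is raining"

3

Let P = "the flag is set" (False), S = "the valve is open" (True), U = "motion is detected" (False), R = "it is raining" (True), Q = "the switch is on" (True).

S1: Parsed as (P xor S) -> (U nor not R)

P xor S = False xor True = True
not R = not True = False
U nor not R = False nor False = True
(P xor S) -> (U nor not R) = True -> True = True
Hence S1 is true.

S2: Formalization: not Q -> ((not R xor not U) -> not S)

not Q = not True = False
not R = not True = False
not U = not False = True
not R xor not U = False xor True = True
not S = not True = False
(not R xor not U) -> not S = True -> False = False
not Q -> ((not R xor not U) -> not S) = False -> False = True
Hence S2 is true.

S3: Formalization: not S iff (P nor R)

not S = not True = False
P nor R = False nor True = False
not S iff (P nor R) = False iff False = True
Hence S3 is true.

Count: 3.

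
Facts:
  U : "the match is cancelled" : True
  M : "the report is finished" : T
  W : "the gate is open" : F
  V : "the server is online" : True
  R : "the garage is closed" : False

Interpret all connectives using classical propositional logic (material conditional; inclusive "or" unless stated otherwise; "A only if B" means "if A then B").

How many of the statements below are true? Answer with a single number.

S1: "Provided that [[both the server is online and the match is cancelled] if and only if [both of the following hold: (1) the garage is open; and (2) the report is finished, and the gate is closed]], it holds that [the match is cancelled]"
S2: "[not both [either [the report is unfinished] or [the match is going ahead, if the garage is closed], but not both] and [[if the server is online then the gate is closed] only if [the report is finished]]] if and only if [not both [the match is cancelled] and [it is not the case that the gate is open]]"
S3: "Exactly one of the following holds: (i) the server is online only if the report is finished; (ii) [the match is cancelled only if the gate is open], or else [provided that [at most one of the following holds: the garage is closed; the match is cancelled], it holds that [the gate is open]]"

3

S1: Parsed as ((V & U) <-> (~R & (M & ~W))) -> U

V & U = T & T = T
~R = ~F = T
~W = ~F = T
M & ~W = T & T = T
~R & (M & ~W) = T & T = T
(V & U) <-> (~R & (M & ~W)) = T <-> T = T
((V & U) <-> (~R & (M & ~W))) -> U = T -> T = T
Hence S1 is true.

S2: This is ((~M xor (R -> ~U)) nand ((V -> ~W) -> M)) <-> (U nand ~W).

~M = ~T = F
~U = ~T = F
R -> ~U = F -> F = T
~M xor (R -> ~U) = F xor T = T
~W = ~F = T
V -> ~W = T -> T = T
(V -> ~W) -> M = T -> T = T
(~M xor (R -> ~U)) nand ((V -> ~W) -> M) = T nand T = F
~W = ~F = T
U nand ~W = T nand T = F
((~M xor (R -> ~U)) nand ((V -> ~W) -> M)) <-> (U nand ~W) = F <-> F = T
So S2 is true.

S3: Formalization: (V -> M) xor ((U -> W) | ((R nand U) -> W))

V -> M = T -> T = T
U -> W = T -> F = F
R nand U = F nand T = T
(R nand U) -> W = T -> F = F
(U -> W) | ((R nand U) -> W) = F | F = F
(V -> M) xor ((U -> W) | ((R nand U) -> W)) = T xor F = T
Hence S3 is true.

True statements: 3 (S1, S2, S3).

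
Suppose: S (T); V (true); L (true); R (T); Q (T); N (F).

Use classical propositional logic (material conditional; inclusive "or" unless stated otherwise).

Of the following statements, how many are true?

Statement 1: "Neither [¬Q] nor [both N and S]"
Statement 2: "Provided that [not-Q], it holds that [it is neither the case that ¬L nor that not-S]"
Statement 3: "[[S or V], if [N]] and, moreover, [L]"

Statement 1: Parsed as not Q nor (N and S)

not Q = not True = False
N and S = False and True = False
not Q nor (N and S) = False nor False = True
Thus Statement 1 is true.

Statement 2: Formalization: not Q -> (not L nor not S)

not Q = not True = False
not L = not True = False
not S = not True = False
not L nor not S = False nor False = True
not Q -> (not L nor not S) = False -> True = True
So Statement 2 is true.

Statement 3: Formalization: (N -> (S or V)) and L

S or V = True or True = True
N -> (S or V) = False -> True = True
(N -> (S or V)) and L = True and True = True
Hence Statement 3 is true.

Count: 3.

3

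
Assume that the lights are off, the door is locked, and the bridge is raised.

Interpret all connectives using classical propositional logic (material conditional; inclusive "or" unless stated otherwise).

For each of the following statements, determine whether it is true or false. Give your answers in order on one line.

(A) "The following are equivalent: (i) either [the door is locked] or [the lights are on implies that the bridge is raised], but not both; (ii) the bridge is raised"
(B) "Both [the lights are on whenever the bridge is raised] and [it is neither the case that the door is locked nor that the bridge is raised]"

(A) false; (B) false

Let Q = "the door is locked" (T), P = "the lights are on" (F), R = "the bridge is raised" (T).

(A): This is (Q ⊕ (P → R)) ↔ R.

P → R = F → T = T
Q ⊕ (P → R) = T ⊕ T = F
(Q ⊕ (P → R)) ↔ R = F ↔ T = F
Hence (A) is false.

(B): Formalization: (R → P) ∧ (Q ↓ R)

R → P = T → F = F
Q ↓ R = T ↓ T = F
(R → P) ∧ (Q ↓ R) = F ∧ F = F
Thus (B) is false.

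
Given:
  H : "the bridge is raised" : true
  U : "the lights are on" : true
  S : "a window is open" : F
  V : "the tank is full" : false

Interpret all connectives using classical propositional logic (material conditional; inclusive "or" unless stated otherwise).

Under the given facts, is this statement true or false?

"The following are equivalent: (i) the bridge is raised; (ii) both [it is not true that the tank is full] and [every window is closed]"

Values: H=T, V=F, S=F.
Parsed as H ↔ (¬V ∧ ¬S)

¬V = ¬F = T
¬S = ¬F = T
¬V ∧ ¬S = T ∧ T = T
H ↔ (¬V ∧ ¬S) = T ↔ T = T

True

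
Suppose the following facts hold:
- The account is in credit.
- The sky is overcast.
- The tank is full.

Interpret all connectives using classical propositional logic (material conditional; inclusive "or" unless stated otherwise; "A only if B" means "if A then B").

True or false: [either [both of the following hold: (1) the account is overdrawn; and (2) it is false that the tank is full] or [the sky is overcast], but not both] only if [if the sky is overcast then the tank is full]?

True

Let P = "the account is overdrawn" (F), R = "the tank is full" (T), Q = "the sky is overcast" (T).
Parsed as ((P & ~R) xor Q) -> (Q -> R)

~R = ~T = F
P & ~R = F & F = F
(P & ~R) xor Q = F xor T = T
Q -> R = T -> T = T
((P & ~R) xor Q) -> (Q -> R) = T -> T = T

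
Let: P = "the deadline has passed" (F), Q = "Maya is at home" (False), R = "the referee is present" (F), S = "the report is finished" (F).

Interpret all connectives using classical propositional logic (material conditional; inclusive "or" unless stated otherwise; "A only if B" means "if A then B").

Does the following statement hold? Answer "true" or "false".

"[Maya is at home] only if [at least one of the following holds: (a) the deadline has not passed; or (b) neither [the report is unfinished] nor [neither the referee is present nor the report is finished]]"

Values: Q=False, P=False, S=False, R=False.
Formalization: Q -> (not P or (not S nor (R nor S)))

not P = not False = True
not S = not False = True
R nor S = False nor False = True
not S nor (R nor S) = True nor True = False
not P or (not S nor (R nor S)) = True or False = True
Q -> (not P or (not S nor (R nor S))) = False -> True = True

True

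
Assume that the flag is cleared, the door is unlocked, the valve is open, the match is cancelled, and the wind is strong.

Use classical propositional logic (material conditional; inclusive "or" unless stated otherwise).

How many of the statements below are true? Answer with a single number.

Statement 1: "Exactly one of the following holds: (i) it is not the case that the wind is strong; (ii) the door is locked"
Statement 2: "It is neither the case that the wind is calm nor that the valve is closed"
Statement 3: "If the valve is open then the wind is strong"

2

Let L = "the wind is strong" (T), D = "the door is locked" (F), W = "the valve is open" (T).

Statement 1: Formalization: ~L xor D

~L = ~T = F
~L xor D = F xor F = F
Hence Statement 1 is false.

Statement 2: In symbols: ~L nor ~W

~L = ~T = F
~W = ~T = F
~L nor ~W = F nor F = T
Hence Statement 2 is true.

Statement 3: Parsed as W -> L

W -> L = T -> T = T
Hence Statement 3 is true.

Count: 2.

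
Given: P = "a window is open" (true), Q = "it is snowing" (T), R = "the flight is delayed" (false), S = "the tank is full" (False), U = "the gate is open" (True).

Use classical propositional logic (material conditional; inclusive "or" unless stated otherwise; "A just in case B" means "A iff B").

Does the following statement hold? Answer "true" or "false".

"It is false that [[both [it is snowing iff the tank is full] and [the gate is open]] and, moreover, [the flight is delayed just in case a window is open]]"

True

This is ~(((Q <-> S) & U) & (R <-> P)).

Q <-> S = T <-> F = F
(Q <-> S) & U = F & T = F
R <-> P = F <-> T = F
((Q <-> S) & U) & (R <-> P) = F & F = F
~(((Q <-> S) & U) & (R <-> P)) = ~F = T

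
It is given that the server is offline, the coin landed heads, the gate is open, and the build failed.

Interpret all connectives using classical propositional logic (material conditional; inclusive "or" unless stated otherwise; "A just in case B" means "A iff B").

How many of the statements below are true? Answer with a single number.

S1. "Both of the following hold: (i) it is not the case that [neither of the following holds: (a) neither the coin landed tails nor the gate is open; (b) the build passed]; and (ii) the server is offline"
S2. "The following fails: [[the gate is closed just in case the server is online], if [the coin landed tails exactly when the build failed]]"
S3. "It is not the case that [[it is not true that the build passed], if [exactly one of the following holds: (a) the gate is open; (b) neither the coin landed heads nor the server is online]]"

0

Let P = "the coin landed heads" (True), R = "the gate is open" (True), Q = "the build passed" (False), U = "the server is online" (False).

S1: Formalization: not ((not P nor R) nor Q) and not U

not P = not True = False
not P nor R = False nor True = False
(not P nor R) nor Q = False nor False = True
not ((not P nor R) nor Q) = not True = False
not U = not False = True
not ((not P nor R) nor Q) and not U = False and True = False
Hence S1 is false.

S2: Parsed as not ((not P iff not Q) -> (not R iff U))

not P = not True = False
not Q = not False = True
not P iff not Q = False iff True = False
not R = not True = False
not R iff U = False iff False = True
(not P iff not Q) -> (not R iff U) = False -> True = True
not ((not P iff not Q) -> (not R iff U)) = not True = False
Hence S2 is false.

S3: In symbols: not ((R xor (P nor U)) -> not Q)

P nor U = True nor False = False
R xor (P nor U) = True xor False = True
not Q = not False = True
(R xor (P nor U)) -> not Q = True -> True = True
not ((R xor (P nor U)) -> not Q) = not True = False
Hence S3 is false.

0 of the 3 statements are true (none).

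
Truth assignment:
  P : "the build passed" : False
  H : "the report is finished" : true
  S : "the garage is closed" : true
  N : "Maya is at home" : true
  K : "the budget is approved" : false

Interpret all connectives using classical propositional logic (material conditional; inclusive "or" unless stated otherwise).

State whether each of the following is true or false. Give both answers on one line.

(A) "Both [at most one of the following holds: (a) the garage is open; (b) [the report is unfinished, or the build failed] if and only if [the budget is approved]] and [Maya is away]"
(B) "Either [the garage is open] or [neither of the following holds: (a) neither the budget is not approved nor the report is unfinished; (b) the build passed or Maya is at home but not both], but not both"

(A): Parsed as (~S nand ((~H | ~P) <-> K)) & ~N

~S = ~T = F
~H = ~T = F
~P = ~F = T
~H | ~P = F | T = T
(~H | ~P) <-> K = T <-> F = F
~S nand ((~H | ~P) <-> K) = F nand F = T
~N = ~T = F
(~S nand ((~H | ~P) <-> K)) & ~N = T & F = F
So (A) is false.

(B): Formalization: ~S xor ((~K nor ~H) nor (P xor N))

~S = ~T = F
~K = ~F = T
~H = ~T = F
~K nor ~H = T nor F = F
P xor N = F xor T = T
(~K nor ~H) nor (P xor N) = F nor T = F
~S xor ((~K nor ~H) nor (P xor N)) = F xor F = F
Thus (B) is false.

(A) false; (B) false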